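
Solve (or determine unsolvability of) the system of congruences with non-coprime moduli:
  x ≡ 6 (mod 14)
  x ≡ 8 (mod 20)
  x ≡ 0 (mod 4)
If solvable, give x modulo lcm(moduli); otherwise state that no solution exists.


Moduli 14, 20, 4 are not pairwise coprime, so CRT works modulo lcm(m_i) when all pairwise compatibility conditions hold.
Pairwise compatibility: gcd(m_i, m_j) must divide a_i - a_j for every pair.
Merge one congruence at a time:
  Start: x ≡ 6 (mod 14).
  Combine with x ≡ 8 (mod 20): gcd(14, 20) = 2; 8 - 6 = 2, which IS divisible by 2, so compatible.
    Write x = 6 + 14·t and substitute into x ≡ 8 (mod 20): 14·t ≡ 8 − 6 = 2 (mod 20).
    Divide the congruence (and modulus) by g = 2: 7·t ≡ 1 (mod 10).
    The inverse of 7 mod 10 is 3 (since 7·3 = 21 = 2·10 + 1), so t ≡ 3·1 = 3 ≡ 3 (mod 10).
    Then x = 6 + 14·3 = 48, valid modulo lcm(14, 20) = 140: x ≡ 48 (mod 140).
  Combine with x ≡ 0 (mod 4): gcd(140, 4) = 4; 0 - 48 = -48, which IS divisible by 4, so compatible.
    Write x = 48 + 140·t and substitute into x ≡ 0 (mod 4): 140·t ≡ 0 − 48 = -48 (mod 4).
    Divide the congruence (and modulus) by g = 4: 35·t ≡ -12 (mod 1).
    Modulo 1 every t works; take t = 0.
    Then x = 48 + 140·0 = 48, valid modulo lcm(140, 4) = 140: x ≡ 48 (mod 140).
Verify: 48 mod 14 = 6, 48 mod 20 = 8, 48 mod 4 = 0.

x ≡ 48 (mod 140).


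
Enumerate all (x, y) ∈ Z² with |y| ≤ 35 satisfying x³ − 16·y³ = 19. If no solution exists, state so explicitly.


The equation is x³ - 16y³ = 19. For fixed y, x³ = 16·y³ + 19, so a solution requires the RHS to be a perfect cube.
Strategy: iterate y from -35 to 35, compute RHS = 16·y³ + 19, and check whether it is a (positive or negative) perfect cube.
Check small values of y:
  y = 0: RHS = 19 is not a perfect cube.
  y = 1: RHS = 35 is not a perfect cube.
  y = -1: RHS = 3 is not a perfect cube.
  y = 2: RHS = 147 is not a perfect cube.
  y = -2: RHS = -109 is not a perfect cube.
  y = 3: RHS = 451 is not a perfect cube.
  y = -3: RHS = -413 is not a perfect cube.
Continuing the search up to |y| = 35 finds no solutions either.
No (x, y) in the scanned range satisfies the equation.

No integer solutions with |y| ≤ 35.


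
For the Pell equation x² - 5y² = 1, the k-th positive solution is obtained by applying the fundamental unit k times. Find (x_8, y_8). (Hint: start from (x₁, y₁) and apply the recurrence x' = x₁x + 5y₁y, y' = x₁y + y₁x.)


Step 1: Find the fundamental solution (x₁, y₁) of x² - 5y² = 1.
  Expand √5 as a continued fraction. a₀ = ⌊√5⌋ = 2; iterate m_{k+1} = d_k·a_k − m_k, d_{k+1} = (5 − m_{k+1}²)/d_k, a_{k+1} = ⌊(a₀ + m_{k+1})/d_{k+1}⌋ (starting m₀ = 0, d₀ = 1), with convergents p_k = a_k·p_{k-1} + p_{k-2}, q_k = a_k·q_{k-1} + q_{k-2} (p₋₁ = 1, q₋₁ = 0):
  k = 0: a₀ = 2; p₀/q₀ = 2/1; p₀² − 5·q₀² = 4 − 5 = -1.
  k = 1: m = 2, d = 1, a = ⌊(2 + 2)/1⌋ = 4; p/q = (4·2 + 1)/(4·1 + 0) = 9/4; p² − 5·q² = 81 − 80 = 1.
  The first convergent with p² − 5·q² = 1 gives the fundamental solution (x₁, y₁) = (9, 4).
Step 2: Apply the recurrence (x_{n+1}, y_{n+1}) = (x₁x_n + 5y₁y_n, x₁y_n + y₁x_n) repeatedly.
  From (x_1, y_1) = (9, 4): x_2 = 9·9 + 5·4·4 = 161; y_2 = 9·4 + 4·9 = 72.
  From (x_2, y_2) = (161, 72): x_3 = 9·161 + 5·4·72 = 2889; y_3 = 9·72 + 4·161 = 1292.
  From (x_3, y_3) = (2889, 1292): x_4 = 9·2889 + 5·4·1292 = 51841; y_4 = 9·1292 + 4·2889 = 23184.
  From (x_4, y_4) = (51841, 23184): x_5 = 9·51841 + 5·4·23184 = 930249; y_5 = 9·23184 + 4·51841 = 416020.
  From (x_5, y_5) = (930249, 416020): x_6 = 9·930249 + 5·4·416020 = 16692641; y_6 = 9·416020 + 4·930249 = 7465176.
  From (x_6, y_6) = (16692641, 7465176): x_7 = 9·16692641 + 5·4·7465176 = 299537289; y_7 = 9·7465176 + 4·16692641 = 133957148.
  From (x_7, y_7) = (299537289, 133957148): x_8 = 9·299537289 + 5·4·133957148 = 5374978561; y_8 = 9·133957148 + 4·299537289 = 2403763488.
Step 3: Verify x_8² - 5·y_8² = 28890394531209630721 - 28890394531209630720 = 1 (should be 1). ✓

(x_1, y_1) = (9, 4); (x_8, y_8) = (5374978561, 2403763488).


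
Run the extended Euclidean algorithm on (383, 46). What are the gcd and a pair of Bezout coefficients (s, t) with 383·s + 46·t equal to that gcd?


Euclidean algorithm on (383, 46) — divide until remainder is 0:
  383 = 8 · 46 + 15
  46 = 3 · 15 + 1
  15 = 15 · 1 + 0
gcd(383, 46) = 1.
Track Bezout coefficients alongside the remainders: start with r₀ = 383 = a·1 + b·0 (s = 1, t = 0) and r₁ = 46 = a·0 + b·1 (s = 0, t = 1); each new remainder r_{k+1} = r_{k-1} − q_k·r_k inherits s_{k+1} = s_{k-1} − q_k·s_k, t_{k+1} = t_{k-1} − q_k·t_k, so r_k = a·s_k + b·t_k at every step:
  q = 8: r = 15, s = 1 − 8·0 = 1, t = 0 − 8·1 = -8  (check: 383·1 + 46·(-8) = 15)
  q = 3: r = 1, s = 0 − 3·1 = -3, t = 1 − 3·(-8) = 25  (check: 383·(-3) + 46·25 = 1)
The row with r = 1 (the gcd) gives the Bezout coefficients s = -3, t = 25.
Result: 383 · (-3) + 46 · (25) = 1.

gcd(383, 46) = 1; s = -3, t = 25 (check: 383·(-3) + 46·25 = 1).


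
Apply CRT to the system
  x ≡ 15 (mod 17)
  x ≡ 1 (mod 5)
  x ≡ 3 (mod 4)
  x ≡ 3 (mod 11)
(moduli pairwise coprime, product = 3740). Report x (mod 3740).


Product of moduli M = 17 · 5 · 4 · 11 = 3740.
Merge one congruence at a time:
  Start: x ≡ 15 (mod 17).
  Combine with x ≡ 1 (mod 5); new modulus lcm = 85.
    Write x = 15 + 17·t and substitute into x ≡ 1 (mod 5): 17·t ≡ 1 − 15 = -14 (mod 5).
    Reduce coefficients mod 5: 2·t ≡ 1 (mod 5).
    The inverse of 2 mod 5 is 3 (since 2·3 = 6 = 1·5 + 1), so t ≡ 3·1 = 3 ≡ 3 (mod 5).
    Then x = 15 + 17·3 = 66, valid modulo lcm(17, 5) = 85: x ≡ 66 (mod 85).
  Combine with x ≡ 3 (mod 4); new modulus lcm = 340.
    Write x = 66 + 85·t and substitute into x ≡ 3 (mod 4): 85·t ≡ 3 − 66 = -63 (mod 4).
    Reduce coefficients mod 4: 1·t ≡ 1 (mod 4).
    So t ≡ 1 (mod 4).
    Then x = 66 + 85·1 = 151, valid modulo lcm(85, 4) = 340: x ≡ 151 (mod 340).
  Combine with x ≡ 3 (mod 11); new modulus lcm = 3740.
    Write x = 151 + 340·t and substitute into x ≡ 3 (mod 11): 340·t ≡ 3 − 151 = -148 (mod 11).
    Reduce coefficients mod 11: 10·t ≡ 6 (mod 11).
    The inverse of 10 mod 11 is 10 (since 10·10 = 100 = 9·11 + 1), so t ≡ 10·6 = 60 ≡ 5 (mod 11).
    Then x = 151 + 340·5 = 1851, valid modulo lcm(340, 11) = 3740: x ≡ 1851 (mod 3740).
Verify against each original: 1851 mod 17 = 15, 1851 mod 5 = 1, 1851 mod 4 = 3, 1851 mod 11 = 3.

x ≡ 1851 (mod 3740).


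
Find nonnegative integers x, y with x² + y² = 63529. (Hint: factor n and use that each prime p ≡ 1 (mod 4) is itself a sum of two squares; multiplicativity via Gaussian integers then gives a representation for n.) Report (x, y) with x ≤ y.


Step 1: Factor n = 63529 = 17 · 37 · 101.
Step 2: Check the mod-4 condition on each prime factor: 17 ≡ 1 (mod 4), exponent 1; 37 ≡ 1 (mod 4), exponent 1; 101 ≡ 1 (mod 4), exponent 1.
All primes ≡ 3 (mod 4) appear to even exponent (or don't appear), so by the two-squares theorem n IS expressible as a sum of two squares.
Step 3: Build a representation. Here n = 17 · 37 · 101 is a product of primes ≡ 1 (mod 4). Each prime p ≡ 1 (mod 4) is itself a sum of two squares; find a² by testing p − a² for a perfect square:
  17: 17 − 1² = 16 = 4² ⇒ 17 = 1² + 4².
  37: 37 − 1² = 36 = 6² ⇒ 37 = 1² + 6².
  101: 101 − 1² = 100 = 10² ⇒ 101 = 1² + 10².
  Combine using the Brahmagupta–Fibonacci identity (a² + b²)(c² + d²) = (ac − bd)² + (ad + bc)² = (ac + bd)² + (ad − bc)²:
  17 · 37 = 629: from (1² + 4²)(1² + 6²), take (1·1 − 4·6, 1·6 + 4·1) = (1 − 24, 6 + 4) = (-23, 10); dropping signs (only squares matter) gives (23, 10); check 23² + 10² = 529 + 100 = 629 ✓.
  629 · 101 = 63529: from (23² + 10²)(1² + 10²), take (23·1 − 10·10, 23·10 + 10·1) = (23 − 100, 230 + 10) = (-77, 240); dropping signs (only squares matter) gives (77, 240); check 77² + 240² = 5929 + 57600 = 63529 ✓.
Step 4: Order so x ≤ y and verify: 77² + 240² = 5929 + 57600 = 63529 = n. ✓

n = 63529 = 77² + 240² (one valid representation with x ≤ y).


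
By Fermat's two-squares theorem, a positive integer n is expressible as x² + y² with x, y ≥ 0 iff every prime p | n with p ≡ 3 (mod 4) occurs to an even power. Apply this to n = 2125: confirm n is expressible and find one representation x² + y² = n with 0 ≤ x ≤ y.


Step 1: Factor n = 2125 = 5^3 · 17.
Step 2: Check the mod-4 condition on each prime factor: 5 ≡ 1 (mod 4), exponent 3; 17 ≡ 1 (mod 4), exponent 1.
All primes ≡ 3 (mod 4) appear to even exponent (or don't appear), so by the two-squares theorem n IS expressible as a sum of two squares.
Step 3: Build a representation. Group n = k² · m with k = 5 and m = 5 · 17 = 85 (a product of primes ≡ 1 (mod 4)); a representation of m scales to one of n via (k·x)² + (k·y)² = k²(x² + y²). Each prime p ≡ 1 (mod 4) is itself a sum of two squares; find a² by testing p − a² for a perfect square:
  5: 5 − 1² = 4 = 2² ⇒ 5 = 1² + 2².
  17: 17 − 1² = 16 = 4² ⇒ 17 = 1² + 4².
  Combine using the Brahmagupta–Fibonacci identity (a² + b²)(c² + d²) = (ac − bd)² + (ad + bc)² = (ac + bd)² + (ad − bc)²:
  5 · 17 = 85: from (1² + 2²)(1² + 4²), take (1·1 − 2·4, 1·4 + 2·1) = (1 − 8, 4 + 2) = (-7, 6); dropping signs (only squares matter) gives (7, 6); check 7² + 6² = 49 + 36 = 85 ✓.
  Scale by k = 5: (5·7, 5·6) = (35, 30).
Step 4: Order so x ≤ y and verify: 30² + 35² = 900 + 1225 = 2125 = n. ✓

n = 2125 = 30² + 35² (one valid representation with x ≤ y).


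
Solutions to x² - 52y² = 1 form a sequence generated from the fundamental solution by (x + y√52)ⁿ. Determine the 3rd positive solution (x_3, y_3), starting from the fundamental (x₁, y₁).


Step 1: Find the fundamental solution (x₁, y₁) of x² - 52y² = 1.
  Expand √52 as a continued fraction. a₀ = ⌊√52⌋ = 7; iterate m_{k+1} = d_k·a_k − m_k, d_{k+1} = (52 − m_{k+1}²)/d_k, a_{k+1} = ⌊(a₀ + m_{k+1})/d_{k+1}⌋ (starting m₀ = 0, d₀ = 1), with convergents p_k = a_k·p_{k-1} + p_{k-2}, q_k = a_k·q_{k-1} + q_{k-2} (p₋₁ = 1, q₋₁ = 0):
  k = 0: a₀ = 7; p₀/q₀ = 7/1; p₀² − 52·q₀² = 49 − 52 = -3.
  k = 1: m = 7, d = 3, a = ⌊(7 + 7)/3⌋ = 4; p/q = (4·7 + 1)/(4·1 + 0) = 29/4; p² − 52·q² = 841 − 832 = 9.
  k = 2: m = 5, d = 9, a = ⌊(7 + 5)/9⌋ = 1; p/q = (1·29 + 7)/(1·4 + 1) = 36/5; p² − 52·q² = 1296 − 1300 = -4.
  k = 3: m = 4, d = 4, a = ⌊(7 + 4)/4⌋ = 2; p/q = (2·36 + 29)/(2·5 + 4) = 101/14; p² − 52·q² = 10201 − 10192 = 9.
  k = 4: m = 4, d = 9, a = ⌊(7 + 4)/9⌋ = 1; p/q = (1·101 + 36)/(1·14 + 5) = 137/19; p² − 52·q² = 18769 − 18772 = -3.
  k = 5: m = 5, d = 3, a = ⌊(7 + 5)/3⌋ = 4; p/q = (4·137 + 101)/(4·19 + 14) = 649/90; p² − 52·q² = 421201 − 421200 = 1.
  The first convergent with p² − 52·q² = 1 gives the fundamental solution (x₁, y₁) = (649, 90).
Step 2: Apply the recurrence (x_{n+1}, y_{n+1}) = (x₁x_n + 52y₁y_n, x₁y_n + y₁x_n) repeatedly.
  From (x_1, y_1) = (649, 90): x_2 = 649·649 + 52·90·90 = 842401; y_2 = 649·90 + 90·649 = 116820.
  From (x_2, y_2) = (842401, 116820): x_3 = 649·842401 + 52·90·116820 = 1093435849; y_3 = 649·116820 + 90·842401 = 151632270.
Step 3: Verify x_3² - 52·y_3² = 1195601955878350801 - 1195601955878350800 = 1 (should be 1). ✓

(x_1, y_1) = (649, 90); (x_3, y_3) = (1093435849, 151632270).


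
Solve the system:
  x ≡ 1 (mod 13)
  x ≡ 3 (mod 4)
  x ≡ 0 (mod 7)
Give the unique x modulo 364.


Moduli 13, 4, 7 are pairwise coprime; by CRT there is a unique solution modulo M = 13 · 4 · 7 = 364.
Solve pairwise, accumulating the modulus:
  Start with x ≡ 1 (mod 13).
  Combine with x ≡ 3 (mod 4): since gcd(13, 4) = 1, we get a unique residue mod 52.
    Write x = 1 + 13·t and substitute into x ≡ 3 (mod 4): 13·t ≡ 3 − 1 = 2 (mod 4).
    Reduce coefficients mod 4: 1·t ≡ 2 (mod 4).
    So t ≡ 2 (mod 4).
    Then x = 1 + 13·2 = 27, valid modulo lcm(13, 4) = 52: x ≡ 27 (mod 52).
  Combine with x ≡ 0 (mod 7): since gcd(52, 7) = 1, we get a unique residue mod 364.
    Write x = 27 + 52·t and substitute into x ≡ 0 (mod 7): 52·t ≡ 0 − 27 = -27 (mod 7).
    Reduce coefficients mod 7: 3·t ≡ 1 (mod 7).
    The inverse of 3 mod 7 is 5 (since 3·5 = 15 = 2·7 + 1), so t ≡ 5·1 = 5 ≡ 5 (mod 7).
    Then x = 27 + 52·5 = 287, valid modulo lcm(52, 7) = 364: x ≡ 287 (mod 364).
Verify: 287 mod 13 = 1 ✓, 287 mod 4 = 3 ✓, 287 mod 7 = 0 ✓.

x ≡ 287 (mod 364).


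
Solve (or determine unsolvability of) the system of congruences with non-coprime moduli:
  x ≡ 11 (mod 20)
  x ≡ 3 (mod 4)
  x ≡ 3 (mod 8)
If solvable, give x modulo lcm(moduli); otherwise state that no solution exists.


Moduli 20, 4, 8 are not pairwise coprime, so CRT works modulo lcm(m_i) when all pairwise compatibility conditions hold.
Pairwise compatibility: gcd(m_i, m_j) must divide a_i - a_j for every pair.
Merge one congruence at a time:
  Start: x ≡ 11 (mod 20).
  Combine with x ≡ 3 (mod 4): gcd(20, 4) = 4; 3 - 11 = -8, which IS divisible by 4, so compatible.
    Write x = 11 + 20·t and substitute into x ≡ 3 (mod 4): 20·t ≡ 3 − 11 = -8 (mod 4).
    Divide the congruence (and modulus) by g = 4: 5·t ≡ -2 (mod 1).
    Modulo 1 every t works; take t = 0.
    Then x = 11 + 20·0 = 11, valid modulo lcm(20, 4) = 20: x ≡ 11 (mod 20).
  Combine with x ≡ 3 (mod 8): gcd(20, 8) = 4; 3 - 11 = -8, which IS divisible by 4, so compatible.
    Write x = 11 + 20·t and substitute into x ≡ 3 (mod 8): 20·t ≡ 3 − 11 = -8 (mod 8).
    Divide the congruence (and modulus) by g = 4: 5·t ≡ -2 (mod 2).
    Reduce coefficients mod 2: 1·t ≡ 0 (mod 2).
    So t ≡ 0 (mod 2).
    Then x = 11 + 20·0 = 11, valid modulo lcm(20, 8) = 40: x ≡ 11 (mod 40).
Verify: 11 mod 20 = 11, 11 mod 4 = 3, 11 mod 8 = 3.

x ≡ 11 (mod 40).


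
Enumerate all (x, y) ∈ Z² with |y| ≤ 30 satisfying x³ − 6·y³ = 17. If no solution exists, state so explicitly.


The equation is x³ - 6y³ = 17. For fixed y, x³ = 6·y³ + 17, so a solution requires the RHS to be a perfect cube.
Strategy: iterate y from -30 to 30, compute RHS = 6·y³ + 17, and check whether it is a (positive or negative) perfect cube.
Check small values of y:
  y = 0: RHS = 17 is not a perfect cube.
  y = 1: RHS = 23 is not a perfect cube.
  y = -1: RHS = 11 is not a perfect cube.
  y = 2: RHS = 65 is not a perfect cube.
  y = -2: RHS = -31 is not a perfect cube.
  y = 3: RHS = 179 is not a perfect cube.
  y = -3: RHS = -145 is not a perfect cube.
Continuing the search up to |y| = 30 finds no solutions either.
No (x, y) in the scanned range satisfies the equation.

No integer solutions with |y| ≤ 30.


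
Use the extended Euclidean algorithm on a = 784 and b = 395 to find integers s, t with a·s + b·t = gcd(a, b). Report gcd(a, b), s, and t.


Euclidean algorithm on (784, 395) — divide until remainder is 0:
  784 = 1 · 395 + 389
  395 = 1 · 389 + 6
  389 = 64 · 6 + 5
  6 = 1 · 5 + 1
  5 = 5 · 1 + 0
gcd(784, 395) = 1.
Track Bezout coefficients alongside the remainders: start with r₀ = 784 = a·1 + b·0 (s = 1, t = 0) and r₁ = 395 = a·0 + b·1 (s = 0, t = 1); each new remainder r_{k+1} = r_{k-1} − q_k·r_k inherits s_{k+1} = s_{k-1} − q_k·s_k, t_{k+1} = t_{k-1} − q_k·t_k, so r_k = a·s_k + b·t_k at every step:
  q = 1: r = 389, s = 1 − 1·0 = 1, t = 0 − 1·1 = -1  (check: 784·1 + 395·(-1) = 389)
  q = 1: r = 6, s = 0 − 1·1 = -1, t = 1 − 1·(-1) = 2  (check: 784·(-1) + 395·2 = 6)
  q = 64: r = 5, s = 1 − 64·(-1) = 65, t = -1 − 64·2 = -129  (check: 784·65 + 395·(-129) = 5)
  q = 1: r = 1, s = -1 − 1·65 = -66, t = 2 − 1·(-129) = 131  (check: 784·(-66) + 395·131 = 1)
The row with r = 1 (the gcd) gives the Bezout coefficients s = -66, t = 131.
Result: 784 · (-66) + 395 · (131) = 1.

gcd(784, 395) = 1; s = -66, t = 131 (check: 784·(-66) + 395·131 = 1).


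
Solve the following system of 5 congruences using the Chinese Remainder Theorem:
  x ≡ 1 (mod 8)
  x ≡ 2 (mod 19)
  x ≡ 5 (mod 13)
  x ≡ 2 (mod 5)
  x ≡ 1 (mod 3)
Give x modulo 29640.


Product of moduli M = 8 · 19 · 13 · 5 · 3 = 29640.
Merge one congruence at a time:
  Start: x ≡ 1 (mod 8).
  Combine with x ≡ 2 (mod 19); new modulus lcm = 152.
    Write x = 1 + 8·t and substitute into x ≡ 2 (mod 19): 8·t ≡ 2 − 1 = 1 (mod 19).
    The inverse of 8 mod 19 is 12 (since 8·12 = 96 = 5·19 + 1), so t ≡ 12·1 = 12 ≡ 12 (mod 19).
    Then x = 1 + 8·12 = 97, valid modulo lcm(8, 19) = 152: x ≡ 97 (mod 152).
  Combine with x ≡ 5 (mod 13); new modulus lcm = 1976.
    Write x = 97 + 152·t and substitute into x ≡ 5 (mod 13): 152·t ≡ 5 − 97 = -92 (mod 13).
    Reduce coefficients mod 13: 9·t ≡ 12 (mod 13).
    The inverse of 9 mod 13 is 3 (since 9·3 = 27 = 2·13 + 1), so t ≡ 3·12 = 36 ≡ 10 (mod 13).
    Then x = 97 + 152·10 = 1617, valid modulo lcm(152, 13) = 1976: x ≡ 1617 (mod 1976).
  Combine with x ≡ 2 (mod 5); new modulus lcm = 9880.
    Write x = 1617 + 1976·t and substitute into x ≡ 2 (mod 5): 1976·t ≡ 2 − 1617 = -1615 (mod 5).
    Reduce coefficients mod 5: 1·t ≡ 0 (mod 5).
    So t ≡ 0 (mod 5).
    Then x = 1617 + 1976·0 = 1617, valid modulo lcm(1976, 5) = 9880: x ≡ 1617 (mod 9880).
  Combine with x ≡ 1 (mod 3); new modulus lcm = 29640.
    Write x = 1617 + 9880·t and substitute into x ≡ 1 (mod 3): 9880·t ≡ 1 − 1617 = -1616 (mod 3).
    Reduce coefficients mod 3: 1·t ≡ 1 (mod 3).
    So t ≡ 1 (mod 3).
    Then x = 1617 + 9880·1 = 11497, valid modulo lcm(9880, 3) = 29640: x ≡ 11497 (mod 29640).
Verify against each original: 11497 mod 8 = 1, 11497 mod 19 = 2, 11497 mod 13 = 5, 11497 mod 5 = 2, 11497 mod 3 = 1.

x ≡ 11497 (mod 29640).


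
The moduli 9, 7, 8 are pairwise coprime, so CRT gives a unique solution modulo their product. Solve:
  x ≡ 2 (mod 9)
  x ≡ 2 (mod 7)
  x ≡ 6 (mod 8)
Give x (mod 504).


Moduli 9, 7, 8 are pairwise coprime; by CRT there is a unique solution modulo M = 9 · 7 · 8 = 504.
Solve pairwise, accumulating the modulus:
  Start with x ≡ 2 (mod 9).
  Combine with x ≡ 2 (mod 7): since gcd(9, 7) = 1, we get a unique residue mod 63.
    Write x = 2 + 9·t and substitute into x ≡ 2 (mod 7): 9·t ≡ 2 − 2 = 0 (mod 7).
    Reduce coefficients mod 7: 2·t ≡ 0 (mod 7).
    The inverse of 2 mod 7 is 4 (since 2·4 = 8 = 1·7 + 1), so t ≡ 4·0 = 0 ≡ 0 (mod 7).
    Then x = 2 + 9·0 = 2, valid modulo lcm(9, 7) = 63: x ≡ 2 (mod 63).
  Combine with x ≡ 6 (mod 8): since gcd(63, 8) = 1, we get a unique residue mod 504.
    Write x = 2 + 63·t and substitute into x ≡ 6 (mod 8): 63·t ≡ 6 − 2 = 4 (mod 8).
    Reduce coefficients mod 8: 7·t ≡ 4 (mod 8).
    The inverse of 7 mod 8 is 7 (since 7·7 = 49 = 6·8 + 1), so t ≡ 7·4 = 28 ≡ 4 (mod 8).
    Then x = 2 + 63·4 = 254, valid modulo lcm(63, 8) = 504: x ≡ 254 (mod 504).
Verify: 254 mod 9 = 2 ✓, 254 mod 7 = 2 ✓, 254 mod 8 = 6 ✓.

x ≡ 254 (mod 504).


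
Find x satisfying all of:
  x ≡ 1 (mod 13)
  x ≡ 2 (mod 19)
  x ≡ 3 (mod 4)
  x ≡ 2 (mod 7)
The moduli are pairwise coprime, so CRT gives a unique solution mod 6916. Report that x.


Product of moduli M = 13 · 19 · 4 · 7 = 6916.
Merge one congruence at a time:
  Start: x ≡ 1 (mod 13).
  Combine with x ≡ 2 (mod 19); new modulus lcm = 247.
    Write x = 1 + 13·t and substitute into x ≡ 2 (mod 19): 13·t ≡ 2 − 1 = 1 (mod 19).
    The inverse of 13 mod 19 is 3 (since 13·3 = 39 = 2·19 + 1), so t ≡ 3·1 = 3 ≡ 3 (mod 19).
    Then x = 1 + 13·3 = 40, valid modulo lcm(13, 19) = 247: x ≡ 40 (mod 247).
  Combine with x ≡ 3 (mod 4); new modulus lcm = 988.
    Write x = 40 + 247·t and substitute into x ≡ 3 (mod 4): 247·t ≡ 3 − 40 = -37 (mod 4).
    Reduce coefficients mod 4: 3·t ≡ 3 (mod 4).
    The inverse of 3 mod 4 is 3 (since 3·3 = 9 = 2·4 + 1), so t ≡ 3·3 = 9 ≡ 1 (mod 4).
    Then x = 40 + 247·1 = 287, valid modulo lcm(247, 4) = 988: x ≡ 287 (mod 988).
  Combine with x ≡ 2 (mod 7); new modulus lcm = 6916.
    Write x = 287 + 988·t and substitute into x ≡ 2 (mod 7): 988·t ≡ 2 − 287 = -285 (mod 7).
    Reduce coefficients mod 7: 1·t ≡ 2 (mod 7).
    So t ≡ 2 (mod 7).
    Then x = 287 + 988·2 = 2263, valid modulo lcm(988, 7) = 6916: x ≡ 2263 (mod 6916).
Verify against each original: 2263 mod 13 = 1, 2263 mod 19 = 2, 2263 mod 4 = 3, 2263 mod 7 = 2.

x ≡ 2263 (mod 6916).


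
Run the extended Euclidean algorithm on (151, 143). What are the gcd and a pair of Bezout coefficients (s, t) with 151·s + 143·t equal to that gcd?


Euclidean algorithm on (151, 143) — divide until remainder is 0:
  151 = 1 · 143 + 8
  143 = 17 · 8 + 7
  8 = 1 · 7 + 1
  7 = 7 · 1 + 0
gcd(151, 143) = 1.
Track Bezout coefficients alongside the remainders: start with r₀ = 151 = a·1 + b·0 (s = 1, t = 0) and r₁ = 143 = a·0 + b·1 (s = 0, t = 1); each new remainder r_{k+1} = r_{k-1} − q_k·r_k inherits s_{k+1} = s_{k-1} − q_k·s_k, t_{k+1} = t_{k-1} − q_k·t_k, so r_k = a·s_k + b·t_k at every step:
  q = 1: r = 8, s = 1 − 1·0 = 1, t = 0 − 1·1 = -1  (check: 151·1 + 143·(-1) = 8)
  q = 17: r = 7, s = 0 − 17·1 = -17, t = 1 − 17·(-1) = 18  (check: 151·(-17) + 143·18 = 7)
  q = 1: r = 1, s = 1 − 1·(-17) = 18, t = -1 − 1·18 = -19  (check: 151·18 + 143·(-19) = 1)
The row with r = 1 (the gcd) gives the Bezout coefficients s = 18, t = -19.
Result: 151 · (18) + 143 · (-19) = 1.

gcd(151, 143) = 1; s = 18, t = -19 (check: 151·18 + 143·(-19) = 1).


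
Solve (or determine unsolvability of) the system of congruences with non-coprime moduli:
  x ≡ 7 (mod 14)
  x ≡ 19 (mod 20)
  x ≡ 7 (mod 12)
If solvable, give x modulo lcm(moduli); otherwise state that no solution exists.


Moduli 14, 20, 12 are not pairwise coprime, so CRT works modulo lcm(m_i) when all pairwise compatibility conditions hold.
Pairwise compatibility: gcd(m_i, m_j) must divide a_i - a_j for every pair.
Merge one congruence at a time:
  Start: x ≡ 7 (mod 14).
  Combine with x ≡ 19 (mod 20): gcd(14, 20) = 2; 19 - 7 = 12, which IS divisible by 2, so compatible.
    Write x = 7 + 14·t and substitute into x ≡ 19 (mod 20): 14·t ≡ 19 − 7 = 12 (mod 20).
    Divide the congruence (and modulus) by g = 2: 7·t ≡ 6 (mod 10).
    The inverse of 7 mod 10 is 3 (since 7·3 = 21 = 2·10 + 1), so t ≡ 3·6 = 18 ≡ 8 (mod 10).
    Then x = 7 + 14·8 = 119, valid modulo lcm(14, 20) = 140: x ≡ 119 (mod 140).
  Combine with x ≡ 7 (mod 12): gcd(140, 12) = 4; 7 - 119 = -112, which IS divisible by 4, so compatible.
    Write x = 119 + 140·t and substitute into x ≡ 7 (mod 12): 140·t ≡ 7 − 119 = -112 (mod 12).
    Divide the congruence (and modulus) by g = 4: 35·t ≡ -28 (mod 3).
    Reduce coefficients mod 3: 2·t ≡ 2 (mod 3).
    The inverse of 2 mod 3 is 2 (since 2·2 = 4 = 1·3 + 1), so t ≡ 2·2 = 4 ≡ 1 (mod 3).
    Then x = 119 + 140·1 = 259, valid modulo lcm(140, 12) = 420: x ≡ 259 (mod 420).
Verify: 259 mod 14 = 7, 259 mod 20 = 19, 259 mod 12 = 7.

x ≡ 259 (mod 420).


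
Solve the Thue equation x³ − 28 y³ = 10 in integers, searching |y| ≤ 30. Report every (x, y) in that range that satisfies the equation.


The equation is x³ - 28y³ = 10. For fixed y, x³ = 28·y³ + 10, so a solution requires the RHS to be a perfect cube.
Strategy: iterate y from -30 to 30, compute RHS = 28·y³ + 10, and check whether it is a (positive or negative) perfect cube.
Check small values of y:
  y = 0: RHS = 10 is not a perfect cube.
  y = 1: RHS = 38 is not a perfect cube.
  y = -1: RHS = -18 is not a perfect cube.
  y = 2: RHS = 234 is not a perfect cube.
  y = -2: RHS = -214 is not a perfect cube.
  y = 3: RHS = 766 is not a perfect cube.
  y = -3: RHS = -746 is not a perfect cube.
Continuing the search up to |y| = 30 finds no solutions either.
No (x, y) in the scanned range satisfies the equation.

No integer solutions with |y| ≤ 30.


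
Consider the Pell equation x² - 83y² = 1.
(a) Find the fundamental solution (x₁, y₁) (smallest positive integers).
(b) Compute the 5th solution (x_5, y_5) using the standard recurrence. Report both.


Step 1: Find the fundamental solution (x₁, y₁) of x² - 83y² = 1.
  Expand √83 as a continued fraction. a₀ = ⌊√83⌋ = 9; iterate m_{k+1} = d_k·a_k − m_k, d_{k+1} = (83 − m_{k+1}²)/d_k, a_{k+1} = ⌊(a₀ + m_{k+1})/d_{k+1}⌋ (starting m₀ = 0, d₀ = 1), with convergents p_k = a_k·p_{k-1} + p_{k-2}, q_k = a_k·q_{k-1} + q_{k-2} (p₋₁ = 1, q₋₁ = 0):
  k = 0: a₀ = 9; p₀/q₀ = 9/1; p₀² − 83·q₀² = 81 − 83 = -2.
  k = 1: m = 9, d = 2, a = ⌊(9 + 9)/2⌋ = 9; p/q = (9·9 + 1)/(9·1 + 0) = 82/9; p² − 83·q² = 6724 − 6723 = 1.
  The first convergent with p² − 83·q² = 1 gives the fundamental solution (x₁, y₁) = (82, 9).
Step 2: Apply the recurrence (x_{n+1}, y_{n+1}) = (x₁x_n + 83y₁y_n, x₁y_n + y₁x_n) repeatedly.
  From (x_1, y_1) = (82, 9): x_2 = 82·82 + 83·9·9 = 13447; y_2 = 82·9 + 9·82 = 1476.
  From (x_2, y_2) = (13447, 1476): x_3 = 82·13447 + 83·9·1476 = 2205226; y_3 = 82·1476 + 9·13447 = 242055.
  From (x_3, y_3) = (2205226, 242055): x_4 = 82·2205226 + 83·9·242055 = 361643617; y_4 = 82·242055 + 9·2205226 = 39695544.
  From (x_4, y_4) = (361643617, 39695544): x_5 = 82·361643617 + 83·9·39695544 = 59307347962; y_5 = 82·39695544 + 9·361643617 = 6509827161.
Step 3: Verify x_5² - 83·y_5² = 3517361522285745553444 - 3517361522285745553443 = 1 (should be 1). ✓

(x_1, y_1) = (82, 9); (x_5, y_5) = (59307347962, 6509827161).


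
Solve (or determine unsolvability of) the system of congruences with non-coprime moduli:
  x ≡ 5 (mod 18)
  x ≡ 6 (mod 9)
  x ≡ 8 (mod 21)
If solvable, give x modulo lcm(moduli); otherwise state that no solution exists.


Moduli 18, 9, 21 are not pairwise coprime, so CRT works modulo lcm(m_i) when all pairwise compatibility conditions hold.
Pairwise compatibility: gcd(m_i, m_j) must divide a_i - a_j for every pair.
Merge one congruence at a time:
  Start: x ≡ 5 (mod 18).
  Combine with x ≡ 6 (mod 9): gcd(18, 9) = 9, and 6 - 5 = 1 is NOT divisible by 9.
    ⇒ system is inconsistent (no integer solution).

No solution (the system is inconsistent).


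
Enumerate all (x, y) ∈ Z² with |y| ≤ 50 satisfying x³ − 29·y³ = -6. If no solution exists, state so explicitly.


The equation is x³ - 29y³ = -6. For fixed y, x³ = 29·y³ − 6, so a solution requires the RHS to be a perfect cube.
Strategy: iterate y from -50 to 50, compute RHS = 29·y³ − 6, and check whether it is a (positive or negative) perfect cube.
Check small values of y:
  y = 0: RHS = -6 is not a perfect cube.
  y = 1: RHS = 23 is not a perfect cube.
  y = -1: RHS = -35 is not a perfect cube.
  y = 2: RHS = 226 is not a perfect cube.
  y = -2: RHS = -238 is not a perfect cube.
  y = 3: RHS = 777 is not a perfect cube.
  y = -3: RHS = -789 is not a perfect cube.
Continuing the search up to |y| = 50 finds no solutions either.
No (x, y) in the scanned range satisfies the equation.

No integer solutions with |y| ≤ 50.


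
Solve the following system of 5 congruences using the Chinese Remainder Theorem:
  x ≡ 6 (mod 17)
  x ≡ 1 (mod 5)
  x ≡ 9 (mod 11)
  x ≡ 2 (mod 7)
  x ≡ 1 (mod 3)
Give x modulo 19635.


Product of moduli M = 17 · 5 · 11 · 7 · 3 = 19635.
Merge one congruence at a time:
  Start: x ≡ 6 (mod 17).
  Combine with x ≡ 1 (mod 5); new modulus lcm = 85.
    Write x = 6 + 17·t and substitute into x ≡ 1 (mod 5): 17·t ≡ 1 − 6 = -5 (mod 5).
    Reduce coefficients mod 5: 2·t ≡ 0 (mod 5).
    The inverse of 2 mod 5 is 3 (since 2·3 = 6 = 1·5 + 1), so t ≡ 3·0 = 0 ≡ 0 (mod 5).
    Then x = 6 + 17·0 = 6, valid modulo lcm(17, 5) = 85: x ≡ 6 (mod 85).
  Combine with x ≡ 9 (mod 11); new modulus lcm = 935.
    Write x = 6 + 85·t and substitute into x ≡ 9 (mod 11): 85·t ≡ 9 − 6 = 3 (mod 11).
    Reduce coefficients mod 11: 8·t ≡ 3 (mod 11).
    The inverse of 8 mod 11 is 7 (since 8·7 = 56 = 5·11 + 1), so t ≡ 7·3 = 21 ≡ 10 (mod 11).
    Then x = 6 + 85·10 = 856, valid modulo lcm(85, 11) = 935: x ≡ 856 (mod 935).
  Combine with x ≡ 2 (mod 7); new modulus lcm = 6545.
    Write x = 856 + 935·t and substitute into x ≡ 2 (mod 7): 935·t ≡ 2 − 856 = -854 (mod 7).
    Reduce coefficients mod 7: 4·t ≡ 0 (mod 7).
    The inverse of 4 mod 7 is 2 (since 4·2 = 8 = 1·7 + 1), so t ≡ 2·0 = 0 ≡ 0 (mod 7).
    Then x = 856 + 935·0 = 856, valid modulo lcm(935, 7) = 6545: x ≡ 856 (mod 6545).
  Combine with x ≡ 1 (mod 3); new modulus lcm = 19635.
    Write x = 856 + 6545·t and substitute into x ≡ 1 (mod 3): 6545·t ≡ 1 − 856 = -855 (mod 3).
    Reduce coefficients mod 3: 2·t ≡ 0 (mod 3).
    The inverse of 2 mod 3 is 2 (since 2·2 = 4 = 1·3 + 1), so t ≡ 2·0 = 0 ≡ 0 (mod 3).
    Then x = 856 + 6545·0 = 856, valid modulo lcm(6545, 3) = 19635: x ≡ 856 (mod 19635).
Verify against each original: 856 mod 17 = 6, 856 mod 5 = 1, 856 mod 11 = 9, 856 mod 7 = 2, 856 mod 3 = 1.

x ≡ 856 (mod 19635).


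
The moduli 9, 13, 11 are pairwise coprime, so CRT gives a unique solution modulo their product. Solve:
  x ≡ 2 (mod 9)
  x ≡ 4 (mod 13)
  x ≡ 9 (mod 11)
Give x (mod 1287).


Moduli 9, 13, 11 are pairwise coprime; by CRT there is a unique solution modulo M = 9 · 13 · 11 = 1287.
Solve pairwise, accumulating the modulus:
  Start with x ≡ 2 (mod 9).
  Combine with x ≡ 4 (mod 13): since gcd(9, 13) = 1, we get a unique residue mod 117.
    Write x = 2 + 9·t and substitute into x ≡ 4 (mod 13): 9·t ≡ 4 − 2 = 2 (mod 13).
    The inverse of 9 mod 13 is 3 (since 9·3 = 27 = 2·13 + 1), so t ≡ 3·2 = 6 ≡ 6 (mod 13).
    Then x = 2 + 9·6 = 56, valid modulo lcm(9, 13) = 117: x ≡ 56 (mod 117).
  Combine with x ≡ 9 (mod 11): since gcd(117, 11) = 1, we get a unique residue mod 1287.
    Write x = 56 + 117·t and substitute into x ≡ 9 (mod 11): 117·t ≡ 9 − 56 = -47 (mod 11).
    Reduce coefficients mod 11: 7·t ≡ 8 (mod 11).
    The inverse of 7 mod 11 is 8 (since 7·8 = 56 = 5·11 + 1), so t ≡ 8·8 = 64 ≡ 9 (mod 11).
    Then x = 56 + 117·9 = 1109, valid modulo lcm(117, 11) = 1287: x ≡ 1109 (mod 1287).
Verify: 1109 mod 9 = 2 ✓, 1109 mod 13 = 4 ✓, 1109 mod 11 = 9 ✓.

x ≡ 1109 (mod 1287).


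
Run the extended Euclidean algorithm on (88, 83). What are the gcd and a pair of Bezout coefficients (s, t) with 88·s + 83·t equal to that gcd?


Euclidean algorithm on (88, 83) — divide until remainder is 0:
  88 = 1 · 83 + 5
  83 = 16 · 5 + 3
  5 = 1 · 3 + 2
  3 = 1 · 2 + 1
  2 = 2 · 1 + 0
gcd(88, 83) = 1.
Track Bezout coefficients alongside the remainders: start with r₀ = 88 = a·1 + b·0 (s = 1, t = 0) and r₁ = 83 = a·0 + b·1 (s = 0, t = 1); each new remainder r_{k+1} = r_{k-1} − q_k·r_k inherits s_{k+1} = s_{k-1} − q_k·s_k, t_{k+1} = t_{k-1} − q_k·t_k, so r_k = a·s_k + b·t_k at every step:
  q = 1: r = 5, s = 1 − 1·0 = 1, t = 0 − 1·1 = -1  (check: 88·1 + 83·(-1) = 5)
  q = 16: r = 3, s = 0 − 16·1 = -16, t = 1 − 16·(-1) = 17  (check: 88·(-16) + 83·17 = 3)
  q = 1: r = 2, s = 1 − 1·(-16) = 17, t = -1 − 1·17 = -18  (check: 88·17 + 83·(-18) = 2)
  q = 1: r = 1, s = -16 − 1·17 = -33, t = 17 − 1·(-18) = 35  (check: 88·(-33) + 83·35 = 1)
The row with r = 1 (the gcd) gives the Bezout coefficients s = -33, t = 35.
Result: 88 · (-33) + 83 · (35) = 1.

gcd(88, 83) = 1; s = -33, t = 35 (check: 88·(-33) + 83·35 = 1).


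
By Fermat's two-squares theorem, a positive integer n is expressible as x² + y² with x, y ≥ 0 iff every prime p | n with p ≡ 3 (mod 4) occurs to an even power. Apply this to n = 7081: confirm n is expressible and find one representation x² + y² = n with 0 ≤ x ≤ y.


Step 1: Factor n = 7081 = 73 · 97.
Step 2: Check the mod-4 condition on each prime factor: 73 ≡ 1 (mod 4), exponent 1; 97 ≡ 1 (mod 4), exponent 1.
All primes ≡ 3 (mod 4) appear to even exponent (or don't appear), so by the two-squares theorem n IS expressible as a sum of two squares.
Step 3: Build a representation. Here n = 73 · 97 is a product of primes ≡ 1 (mod 4). Each prime p ≡ 1 (mod 4) is itself a sum of two squares; find a² by testing p − a² for a perfect square:
  73: 73 − 1² = 72, 73 − 2² = 69, 73 − 3² = 64 = 8² ⇒ 73 = 3² + 8².
  97: 97 − 1² = 96, 97 − 2² = 93, 97 − 3² = 88, 97 − 4² = 81 = 9² ⇒ 97 = 4² + 9².
  Combine using the Brahmagupta–Fibonacci identity (a² + b²)(c² + d²) = (ac − bd)² + (ad + bc)² = (ac + bd)² + (ad − bc)²:
  73 · 97 = 7081: from (3² + 8²)(4² + 9²), take (3·4 − 8·9, 3·9 + 8·4) = (12 − 72, 27 + 32) = (-60, 59); dropping signs (only squares matter) gives (60, 59); check 60² + 59² = 3600 + 3481 = 7081 ✓.
Step 4: Order so x ≤ y and verify: 59² + 60² = 3481 + 3600 = 7081 = n. ✓

n = 7081 = 59² + 60² (one valid representation with x ≤ y).


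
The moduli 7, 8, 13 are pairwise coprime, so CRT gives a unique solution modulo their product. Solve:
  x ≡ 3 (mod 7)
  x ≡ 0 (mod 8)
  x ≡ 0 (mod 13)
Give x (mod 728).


Moduli 7, 8, 13 are pairwise coprime; by CRT there is a unique solution modulo M = 7 · 8 · 13 = 728.
Solve pairwise, accumulating the modulus:
  Start with x ≡ 3 (mod 7).
  Combine with x ≡ 0 (mod 8): since gcd(7, 8) = 1, we get a unique residue mod 56.
    Write x = 3 + 7·t and substitute into x ≡ 0 (mod 8): 7·t ≡ 0 − 3 = -3 (mod 8).
    Reduce coefficients mod 8: 7·t ≡ 5 (mod 8).
    The inverse of 7 mod 8 is 7 (since 7·7 = 49 = 6·8 + 1), so t ≡ 7·5 = 35 ≡ 3 (mod 8).
    Then x = 3 + 7·3 = 24, valid modulo lcm(7, 8) = 56: x ≡ 24 (mod 56).
  Combine with x ≡ 0 (mod 13): since gcd(56, 13) = 1, we get a unique residue mod 728.
    Write x = 24 + 56·t and substitute into x ≡ 0 (mod 13): 56·t ≡ 0 − 24 = -24 (mod 13).
    Reduce coefficients mod 13: 4·t ≡ 2 (mod 13).
    The inverse of 4 mod 13 is 10 (since 4·10 = 40 = 3·13 + 1), so t ≡ 10·2 = 20 ≡ 7 (mod 13).
    Then x = 24 + 56·7 = 416, valid modulo lcm(56, 13) = 728: x ≡ 416 (mod 728).
Verify: 416 mod 7 = 3 ✓, 416 mod 8 = 0 ✓, 416 mod 13 = 0 ✓.

x ≡ 416 (mod 728).


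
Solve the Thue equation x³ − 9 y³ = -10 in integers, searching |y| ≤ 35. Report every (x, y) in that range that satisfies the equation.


The equation is x³ - 9y³ = -10. For fixed y, x³ = 9·y³ − 10, so a solution requires the RHS to be a perfect cube.
Strategy: iterate y from -35 to 35, compute RHS = 9·y³ − 10, and check whether it is a (positive or negative) perfect cube.
Check small values of y:
  y = 0: RHS = -10 is not a perfect cube.
  y = 1: RHS = -1 = (-1)³ ⇒ x = -1 works.
  y = -1: RHS = -19 is not a perfect cube.
  y = 2: RHS = 62 is not a perfect cube.
  y = -2: RHS = -82 is not a perfect cube.
  y = 3: RHS = 233 is not a perfect cube.
  y = -3: RHS = -253 is not a perfect cube.
Continuing the search up to |y| = 35 finds no further solutions beyond those listed.
Collected solutions: (-1, 1).

Solutions (with |y| ≤ 35): (-1, 1).


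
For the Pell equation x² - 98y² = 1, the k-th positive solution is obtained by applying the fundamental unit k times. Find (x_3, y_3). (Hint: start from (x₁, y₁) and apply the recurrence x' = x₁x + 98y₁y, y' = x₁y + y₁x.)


Step 1: Find the fundamental solution (x₁, y₁) of x² - 98y² = 1.
  Expand √98 as a continued fraction. a₀ = ⌊√98⌋ = 9; iterate m_{k+1} = d_k·a_k − m_k, d_{k+1} = (98 − m_{k+1}²)/d_k, a_{k+1} = ⌊(a₀ + m_{k+1})/d_{k+1}⌋ (starting m₀ = 0, d₀ = 1), with convergents p_k = a_k·p_{k-1} + p_{k-2}, q_k = a_k·q_{k-1} + q_{k-2} (p₋₁ = 1, q₋₁ = 0):
  k = 0: a₀ = 9; p₀/q₀ = 9/1; p₀² − 98·q₀² = 81 − 98 = -17.
  k = 1: m = 9, d = 17, a = ⌊(9 + 9)/17⌋ = 1; p/q = (1·9 + 1)/(1·1 + 0) = 10/1; p² − 98·q² = 100 − 98 = 2.
  k = 2: m = 8, d = 2, a = ⌊(9 + 8)/2⌋ = 8; p/q = (8·10 + 9)/(8·1 + 1) = 89/9; p² − 98·q² = 7921 − 7938 = -17.
  k = 3: m = 8, d = 17, a = ⌊(9 + 8)/17⌋ = 1; p/q = (1·89 + 10)/(1·9 + 1) = 99/10; p² − 98·q² = 9801 − 9800 = 1.
  The first convergent with p² − 98·q² = 1 gives the fundamental solution (x₁, y₁) = (99, 10).
Step 2: Apply the recurrence (x_{n+1}, y_{n+1}) = (x₁x_n + 98y₁y_n, x₁y_n + y₁x_n) repeatedly.
  From (x_1, y_1) = (99, 10): x_2 = 99·99 + 98·10·10 = 19601; y_2 = 99·10 + 10·99 = 1980.
  From (x_2, y_2) = (19601, 1980): x_3 = 99·19601 + 98·10·1980 = 3880899; y_3 = 99·1980 + 10·19601 = 392030.
Step 3: Verify x_3² - 98·y_3² = 15061377048201 - 15061377048200 = 1 (should be 1). ✓

(x_1, y_1) = (99, 10); (x_3, y_3) = (3880899, 392030).


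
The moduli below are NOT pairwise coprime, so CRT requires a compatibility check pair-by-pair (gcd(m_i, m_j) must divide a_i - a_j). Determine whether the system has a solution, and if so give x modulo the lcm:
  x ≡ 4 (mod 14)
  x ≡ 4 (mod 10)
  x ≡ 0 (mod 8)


Moduli 14, 10, 8 are not pairwise coprime, so CRT works modulo lcm(m_i) when all pairwise compatibility conditions hold.
Pairwise compatibility: gcd(m_i, m_j) must divide a_i - a_j for every pair.
Merge one congruence at a time:
  Start: x ≡ 4 (mod 14).
  Combine with x ≡ 4 (mod 10): gcd(14, 10) = 2; 4 - 4 = 0, which IS divisible by 2, so compatible.
    Write x = 4 + 14·t and substitute into x ≡ 4 (mod 10): 14·t ≡ 4 − 4 = 0 (mod 10).
    Divide the congruence (and modulus) by g = 2: 7·t ≡ 0 (mod 5).
    Reduce coefficients mod 5: 2·t ≡ 0 (mod 5).
    The inverse of 2 mod 5 is 3 (since 2·3 = 6 = 1·5 + 1), so t ≡ 3·0 = 0 ≡ 0 (mod 5).
    Then x = 4 + 14·0 = 4, valid modulo lcm(14, 10) = 70: x ≡ 4 (mod 70).
  Combine with x ≡ 0 (mod 8): gcd(70, 8) = 2; 0 - 4 = -4, which IS divisible by 2, so compatible.
    Write x = 4 + 70·t and substitute into x ≡ 0 (mod 8): 70·t ≡ 0 − 4 = -4 (mod 8).
    Divide the congruence (and modulus) by g = 2: 35·t ≡ -2 (mod 4).
    Reduce coefficients mod 4: 3·t ≡ 2 (mod 4).
    The inverse of 3 mod 4 is 3 (since 3·3 = 9 = 2·4 + 1), so t ≡ 3·2 = 6 ≡ 2 (mod 4).
    Then x = 4 + 70·2 = 144, valid modulo lcm(70, 8) = 280: x ≡ 144 (mod 280).
Verify: 144 mod 14 = 4, 144 mod 10 = 4, 144 mod 8 = 0.

x ≡ 144 (mod 280).


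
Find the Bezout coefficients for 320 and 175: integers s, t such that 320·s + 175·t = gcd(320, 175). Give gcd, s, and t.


Euclidean algorithm on (320, 175) — divide until remainder is 0:
  320 = 1 · 175 + 145
  175 = 1 · 145 + 30
  145 = 4 · 30 + 25
  30 = 1 · 25 + 5
  25 = 5 · 5 + 0
gcd(320, 175) = 5.
Track Bezout coefficients alongside the remainders: start with r₀ = 320 = a·1 + b·0 (s = 1, t = 0) and r₁ = 175 = a·0 + b·1 (s = 0, t = 1); each new remainder r_{k+1} = r_{k-1} − q_k·r_k inherits s_{k+1} = s_{k-1} − q_k·s_k, t_{k+1} = t_{k-1} − q_k·t_k, so r_k = a·s_k + b·t_k at every step:
  q = 1: r = 145, s = 1 − 1·0 = 1, t = 0 − 1·1 = -1  (check: 320·1 + 175·(-1) = 145)
  q = 1: r = 30, s = 0 − 1·1 = -1, t = 1 − 1·(-1) = 2  (check: 320·(-1) + 175·2 = 30)
  q = 4: r = 25, s = 1 − 4·(-1) = 5, t = -1 − 4·2 = -9  (check: 320·5 + 175·(-9) = 25)
  q = 1: r = 5, s = -1 − 1·5 = -6, t = 2 − 1·(-9) = 11  (check: 320·(-6) + 175·11 = 5)
The row with r = 5 (the gcd) gives the Bezout coefficients s = -6, t = 11.
Result: 320 · (-6) + 175 · (11) = 5.

gcd(320, 175) = 5; s = -6, t = 11 (check: 320·(-6) + 175·11 = 5).


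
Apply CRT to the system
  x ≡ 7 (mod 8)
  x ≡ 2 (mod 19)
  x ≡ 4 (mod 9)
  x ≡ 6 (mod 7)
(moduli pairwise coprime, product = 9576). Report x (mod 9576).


Product of moduli M = 8 · 19 · 9 · 7 = 9576.
Merge one congruence at a time:
  Start: x ≡ 7 (mod 8).
  Combine with x ≡ 2 (mod 19); new modulus lcm = 152.
    Write x = 7 + 8·t and substitute into x ≡ 2 (mod 19): 8·t ≡ 2 − 7 = -5 (mod 19).
    Reduce coefficients mod 19: 8·t ≡ 14 (mod 19).
    The inverse of 8 mod 19 is 12 (since 8·12 = 96 = 5·19 + 1), so t ≡ 12·14 = 168 ≡ 16 (mod 19).
    Then x = 7 + 8·16 = 135, valid modulo lcm(8, 19) = 152: x ≡ 135 (mod 152).
  Combine with x ≡ 4 (mod 9); new modulus lcm = 1368.
    Write x = 135 + 152·t and substitute into x ≡ 4 (mod 9): 152·t ≡ 4 − 135 = -131 (mod 9).
    Reduce coefficients mod 9: 8·t ≡ 4 (mod 9).
    The inverse of 8 mod 9 is 8 (since 8·8 = 64 = 7·9 + 1), so t ≡ 8·4 = 32 ≡ 5 (mod 9).
    Then x = 135 + 152·5 = 895, valid modulo lcm(152, 9) = 1368: x ≡ 895 (mod 1368).
  Combine with x ≡ 6 (mod 7); new modulus lcm = 9576.
    Write x = 895 + 1368·t and substitute into x ≡ 6 (mod 7): 1368·t ≡ 6 − 895 = -889 (mod 7).
    Reduce coefficients mod 7: 3·t ≡ 0 (mod 7).
    The inverse of 3 mod 7 is 5 (since 3·5 = 15 = 2·7 + 1), so t ≡ 5·0 = 0 ≡ 0 (mod 7).
    Then x = 895 + 1368·0 = 895, valid modulo lcm(1368, 7) = 9576: x ≡ 895 (mod 9576).
Verify against each original: 895 mod 8 = 7, 895 mod 19 = 2, 895 mod 9 = 4, 895 mod 7 = 6.

x ≡ 895 (mod 9576).
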